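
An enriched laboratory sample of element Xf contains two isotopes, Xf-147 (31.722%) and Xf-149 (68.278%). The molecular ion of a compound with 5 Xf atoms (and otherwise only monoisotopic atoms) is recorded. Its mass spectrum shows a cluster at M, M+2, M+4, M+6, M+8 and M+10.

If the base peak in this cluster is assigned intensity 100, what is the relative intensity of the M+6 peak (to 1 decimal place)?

(0.31722 + 0.68278)^5 gives M 0.0032, M+2 0.0346, M+4 0.1488, M+6 0.3203, M+8 0.3447, M+10 0.1484; the largest is M+8.
P(M+8) = C(5,4) × 0.31722^1 × 0.68278^4 = 5 × 0.31722 × 0.21733174 = 0.344710 (base)
P(M+6) = C(5,3) × 0.31722^2 × 0.68278^3 = 10 × 0.10062853 × 0.3183042 = 0.320305
Relative intensity = 0.320305 / 0.344710 × 100 = 92.9

92.9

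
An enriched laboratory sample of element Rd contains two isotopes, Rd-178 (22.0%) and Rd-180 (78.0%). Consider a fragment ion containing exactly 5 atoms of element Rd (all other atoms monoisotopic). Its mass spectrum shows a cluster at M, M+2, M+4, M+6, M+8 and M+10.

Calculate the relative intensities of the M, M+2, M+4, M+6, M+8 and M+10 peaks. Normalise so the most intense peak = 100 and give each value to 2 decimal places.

The 5 Rd atoms are independent, so intensities follow the terms of (0.220 + 0.780)^5.
P(M) = 0.220^5 = 0.000515
P(M+2) = 5 × 0.220^4 × 0.780^1 = 0.009136
P(M+4) = 10 × 0.220^3 × 0.780^2 = 0.064782
P(M+6) = 10 × 0.220^2 × 0.780^3 = 0.229683
P(M+8) = 5 × 0.220^1 × 0.780^4 = 0.407166
P(M+10) = 0.780^5 = 0.288717
The M+8 peak is largest (0.407166); scaling to 100 gives 0.13 : 2.24 : 15.91 : 56.41 : 100.00 : 70.91.

0.13 : 2.24 : 15.91 : 56.41 : 100.00 : 70.91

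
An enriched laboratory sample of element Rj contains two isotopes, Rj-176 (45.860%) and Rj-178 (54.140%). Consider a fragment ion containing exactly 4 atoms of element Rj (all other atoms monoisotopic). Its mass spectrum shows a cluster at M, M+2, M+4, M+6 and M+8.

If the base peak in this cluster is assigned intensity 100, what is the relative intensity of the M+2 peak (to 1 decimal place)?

56.5

(0.45860 + 0.54140)^4 gives M 0.0442, M+2 0.2089, M+4 0.3699, M+6 0.2911, M+8 0.0859; the largest is M+4.
P(M+4) = C(4,2) × 0.45860^2 × 0.54140^2 = 6 × 0.21031396 × 0.29311396 = 0.369876 (base)
P(M+2) = C(4,1) × 0.45860^3 × 0.54140^1 = 4 × 0.09644998 × 0.5414 = 0.208872
Relative intensity = 0.208872 / 0.369876 × 100 = 56.5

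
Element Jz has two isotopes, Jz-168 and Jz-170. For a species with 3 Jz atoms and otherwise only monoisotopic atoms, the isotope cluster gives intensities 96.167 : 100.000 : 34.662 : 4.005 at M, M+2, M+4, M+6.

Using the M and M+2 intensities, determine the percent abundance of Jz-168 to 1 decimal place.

Let p = fractional abundance of Jz-168. I(M+2)/I(M) = [C(3,1)·p^2·(1−p)] / p^3 = 3·(1−p)/p = 100.000/96.167 = 1.0399
(1−p)/p = 1.0399/3 = 0.3466  ⇒  p = 1/(1 + 0.3466) = 0.7426
Jz-168: 74.3%, Jz-170: 25.7%.

74.3%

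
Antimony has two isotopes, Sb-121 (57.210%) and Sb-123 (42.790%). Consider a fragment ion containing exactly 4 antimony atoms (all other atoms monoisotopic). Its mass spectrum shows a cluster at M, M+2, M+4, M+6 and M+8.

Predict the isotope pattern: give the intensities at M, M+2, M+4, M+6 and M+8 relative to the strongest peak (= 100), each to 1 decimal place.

29.8 : 89.1 : 100.0 : 49.9 : 9.3

Each Sb atom is independently Sb-121 (p = 0.57210) or Sb-123 (q = 0.42790); the cluster is the binomial expansion (p + q)^4.
P(M) = 0.57210^4 = 0.107124
P(M+2) = 4 × 0.57210^3 × 0.42790^1 = 0.320493
P(M+4) = 6 × 0.57210^2 × 0.42790^2 = 0.359567
P(M+6) = 4 × 0.57210^1 × 0.42790^3 = 0.179291
P(M+8) = 0.42790^4 = 0.033525
The M+4 peak is largest (0.359567); scaling to 100 gives 29.8 : 89.1 : 100.0 : 49.9 : 9.3.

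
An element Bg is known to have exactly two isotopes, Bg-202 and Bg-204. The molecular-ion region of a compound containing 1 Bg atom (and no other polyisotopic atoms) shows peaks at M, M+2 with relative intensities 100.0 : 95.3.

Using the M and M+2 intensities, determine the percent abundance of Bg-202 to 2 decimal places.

51.20%

Let p = fractional abundance of Bg-202. I(M+2)/I(M) = [C(1,1)·p^0·(1−p)] / p^1 = 1·(1−p)/p = 95.3/100.0 = 0.9530
(1−p)/p = 0.9530/1 = 0.9530  ⇒  p = 1/(1 + 0.9530) = 0.5120
Bg-202: 51.20%, Bg-204: 48.80%.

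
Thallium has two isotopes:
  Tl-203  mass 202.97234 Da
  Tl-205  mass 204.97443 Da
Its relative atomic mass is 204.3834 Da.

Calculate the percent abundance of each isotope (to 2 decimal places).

Let x be the fractional abundance of Tl-203; then Tl-205 has abundance 1 − x.
202.97234·x + 204.97443·(1 − x) = 204.3834
(202.97234 − 204.97443)·x = 204.3834 − 204.97443
x = -0.59103 / -2.00209 = 0.29521 → 29.52% Tl-203, 70.48% Tl-205.

Tl-203: 29.52%, Tl-205: 70.48%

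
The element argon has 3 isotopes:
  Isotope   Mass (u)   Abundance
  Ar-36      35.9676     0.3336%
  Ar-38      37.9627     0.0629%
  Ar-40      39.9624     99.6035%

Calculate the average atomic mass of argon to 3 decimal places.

39.948 u

Ar = Σ fᵢ·mᵢ = 0.003336 × 35.9676 + 0.000629 × 37.9627 + 0.996035 × 39.9624
= 0.11999 + 0.02388 + 39.80395 = 39.94782 u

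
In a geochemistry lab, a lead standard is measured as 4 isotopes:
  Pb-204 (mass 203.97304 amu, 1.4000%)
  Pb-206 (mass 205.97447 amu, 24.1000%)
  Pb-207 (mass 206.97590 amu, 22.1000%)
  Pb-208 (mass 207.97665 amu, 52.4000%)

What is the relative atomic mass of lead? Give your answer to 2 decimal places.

207.22 amu

The abundance-weighted mean is 0.014000 × 203.97304 + 0.241000 × 205.97447 + 0.221000 × 206.97590 + 0.524000 × 207.97665
= 2.855623 + 49.639847 + 45.741674 + 108.979765 = 207.216909 amu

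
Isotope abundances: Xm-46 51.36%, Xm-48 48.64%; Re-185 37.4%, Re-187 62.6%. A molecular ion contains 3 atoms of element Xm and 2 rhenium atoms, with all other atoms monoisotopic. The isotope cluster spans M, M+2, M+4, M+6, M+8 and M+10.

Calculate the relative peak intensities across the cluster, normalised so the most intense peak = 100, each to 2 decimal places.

Element Xm pattern (n=3): 0.13547996 : 0.38491501 : 0.36453011 : 0.11507492
Rhenium pattern (n=2): 0.139876 : 0.468248 : 0.391876
Convolve the two distributions (both contribute in 2-u steps):
  M: 0.13547996×0.139876 = 0.018950
  M+2: 0.13547996×0.468248 + 0.38491501×0.139876 = 0.117279
  M+4: 0.13547996×0.391876 + 0.38491501×0.468248 + 0.36453011×0.139876 = 0.284316
  M+6: 0.38491501×0.391876 + 0.36453011×0.468248 + 0.11507492×0.139876 = 0.337626
  M+8: 0.36453011×0.391876 + 0.11507492×0.468248 = 0.196734
  M+10: 0.11507492×0.391876 = 0.045095
Scale to base peak (0.337626) = 100: 5.61 : 34.74 : 84.21 : 100.00 : 58.27 : 13.36

5.61 : 34.74 : 84.21 : 100.00 : 58.27 : 13.36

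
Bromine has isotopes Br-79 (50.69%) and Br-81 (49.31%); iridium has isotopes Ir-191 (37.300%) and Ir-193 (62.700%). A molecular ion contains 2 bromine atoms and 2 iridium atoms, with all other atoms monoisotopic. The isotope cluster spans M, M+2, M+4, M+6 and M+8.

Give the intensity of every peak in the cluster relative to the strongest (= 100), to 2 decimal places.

Bromine pattern (n=2): 0.25694761 : 0.49990478 : 0.24314761
Iridium pattern (n=2): 0.139129 : 0.467742 : 0.393129
Convolve the two distributions (both contribute in 2-u steps):
  M: 0.25694761×0.139129 = 0.035749
  M+2: 0.25694761×0.467742 + 0.49990478×0.139129 = 0.189736
  M+4: 0.25694761×0.393129 + 0.49990478×0.467742 + 0.24314761×0.139129 = 0.368669
  M+6: 0.49990478×0.393129 + 0.24314761×0.467742 = 0.310257
  M+8: 0.24314761×0.393129 = 0.095588
Scale to base peak (0.368669) = 100: 9.70 : 51.47 : 100.00 : 84.16 : 25.93

9.70 : 51.47 : 100.00 : 84.16 : 25.93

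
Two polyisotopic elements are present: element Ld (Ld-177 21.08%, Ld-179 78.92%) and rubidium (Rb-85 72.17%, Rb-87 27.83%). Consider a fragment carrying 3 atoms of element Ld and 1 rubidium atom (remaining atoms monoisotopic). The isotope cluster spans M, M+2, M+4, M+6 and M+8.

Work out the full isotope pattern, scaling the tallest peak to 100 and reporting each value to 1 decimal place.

1.5 : 16.9 : 67.5 : 100.0 : 29.5

Element Ld pattern (n=3): 0.00936724 : 0.10520819 : 0.39388189 : 0.49154268
Rubidium pattern (n=1): 0.7217 : 0.2783
Convolve the two distributions (both contribute in 2-u steps):
  M: 0.00936724×0.7217 = 0.006760
  M+2: 0.00936724×0.2783 + 0.10520819×0.7217 = 0.078536
  M+4: 0.10520819×0.2783 + 0.39388189×0.7217 = 0.313544
  M+6: 0.39388189×0.2783 + 0.49154268×0.7217 = 0.464364
  M+8: 0.49154268×0.2783 = 0.136796
Scale to base peak (0.464364) = 100: 1.5 : 16.9 : 67.5 : 100.0 : 29.5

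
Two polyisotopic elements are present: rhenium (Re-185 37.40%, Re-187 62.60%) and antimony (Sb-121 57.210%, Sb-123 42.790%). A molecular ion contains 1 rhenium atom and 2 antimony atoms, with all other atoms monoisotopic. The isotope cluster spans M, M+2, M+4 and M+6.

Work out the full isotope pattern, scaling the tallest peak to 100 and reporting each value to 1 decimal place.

31.5 : 100.0 : 96.6 : 29.5

Rhenium pattern (n=1): 0.3740 : 0.6260
Antimony pattern (n=2): 0.32729841 : 0.48960318 : 0.18309841
Convolve the two distributions (both contribute in 2-u steps):
  M: 0.3740×0.32729841 = 0.122410
  M+2: 0.3740×0.48960318 + 0.6260×0.32729841 = 0.388000
  M+4: 0.3740×0.18309841 + 0.6260×0.48960318 = 0.374970
  M+6: 0.6260×0.18309841 = 0.114620
Scale to base peak (0.388000) = 100: 31.5 : 100.0 : 96.6 : 29.5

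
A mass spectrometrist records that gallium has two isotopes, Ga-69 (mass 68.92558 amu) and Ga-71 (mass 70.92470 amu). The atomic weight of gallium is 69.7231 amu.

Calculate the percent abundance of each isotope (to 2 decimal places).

Writing the weighted mean with unknown fraction x of Ga-69:
68.92558·x + 70.92470·(1 − x) = 69.7231
(68.92558 − 70.92470)·x = 69.7231 − 70.92470
x = -1.20160 / -1.99912 = 0.60106 → 60.11% Ga-69, 39.89% Ga-71.

Ga-69: 60.11%, Ga-71: 39.89%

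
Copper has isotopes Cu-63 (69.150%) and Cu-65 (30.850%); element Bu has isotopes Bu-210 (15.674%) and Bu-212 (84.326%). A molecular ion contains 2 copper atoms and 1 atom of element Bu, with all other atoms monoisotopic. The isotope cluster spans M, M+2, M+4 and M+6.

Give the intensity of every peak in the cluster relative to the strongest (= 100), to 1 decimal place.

Copper pattern (n=2): 0.47817225 : 0.4266555 : 0.09517225
Element Bu pattern (n=1): 0.15674 : 0.84326
Convolve the two distributions (both contribute in 2-u steps):
  M: 0.47817225×0.15674 = 0.074949
  M+2: 0.47817225×0.84326 + 0.4266555×0.15674 = 0.470098
  M+4: 0.4266555×0.84326 + 0.09517225×0.15674 = 0.374699
  M+6: 0.09517225×0.84326 = 0.080255
Scale to base peak (0.470098) = 100: 15.9 : 100.0 : 79.7 : 17.1

15.9 : 100.0 : 79.7 : 17.1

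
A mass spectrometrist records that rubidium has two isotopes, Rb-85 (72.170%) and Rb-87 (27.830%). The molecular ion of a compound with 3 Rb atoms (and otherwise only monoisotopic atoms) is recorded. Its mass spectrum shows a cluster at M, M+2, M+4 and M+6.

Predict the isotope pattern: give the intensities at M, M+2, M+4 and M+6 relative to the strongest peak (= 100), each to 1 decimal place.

86.4 : 100.0 : 38.6 : 5.0

The 3 Rb atoms are independent, so intensities follow the terms of (0.72170 + 0.27830)^3.
P(M) = 0.72170^3 = 0.375898
P(M+2) = 3 × 0.72170^2 × 0.27830^1 = 0.434858
P(M+4) = 3 × 0.72170^1 × 0.27830^2 = 0.167689
P(M+6) = 0.27830^3 = 0.021555
The M+2 peak is largest (0.434858); scaling to 100 gives 86.4 : 100.0 : 38.6 : 5.0.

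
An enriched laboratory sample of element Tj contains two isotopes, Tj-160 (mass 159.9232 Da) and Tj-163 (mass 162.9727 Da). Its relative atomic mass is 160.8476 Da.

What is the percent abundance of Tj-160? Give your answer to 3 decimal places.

69.687%

Let x be the fractional abundance of Tj-160; then Tj-163 has abundance 1 − x.
159.9232·x + 162.9727·(1 − x) = 160.8476
(159.9232 − 162.9727)·x = 160.8476 − 162.9727
x = -2.1251 / -3.0495 = 0.69687 → 69.687% Tj-160, 30.313% Tj-163.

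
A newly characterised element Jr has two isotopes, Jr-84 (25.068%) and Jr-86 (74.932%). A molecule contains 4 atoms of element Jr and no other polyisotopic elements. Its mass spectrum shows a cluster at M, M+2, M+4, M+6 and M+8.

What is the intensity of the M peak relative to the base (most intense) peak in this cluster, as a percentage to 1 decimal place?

Binomial terms of (0.25068 + 0.74932)^4: M 0.0039, M+2 0.0472, M+4 0.2117, M+6 0.4219, M+8 0.3153 → M+6 is the base peak.
P(M+6) = C(4,3) × 0.25068^1 × 0.74932^3 = 4 × 0.25068 × 0.42072854 = 0.421873 (base)
P(M) = C(4,0) × 0.25068^4 × 0.74932^0 = 1 × 0.00394892 × 1.0000 = 0.003949
Relative intensity = 0.003949 / 0.421873 × 100 = 0.9

0.9%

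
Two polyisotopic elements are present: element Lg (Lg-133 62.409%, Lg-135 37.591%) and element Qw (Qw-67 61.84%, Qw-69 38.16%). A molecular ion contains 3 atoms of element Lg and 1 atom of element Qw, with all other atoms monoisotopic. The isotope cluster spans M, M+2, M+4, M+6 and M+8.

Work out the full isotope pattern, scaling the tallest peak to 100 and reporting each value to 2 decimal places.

41.25 : 100.00 : 90.90 : 36.72 : 5.56

Element Lg pattern (n=3): 0.24307577 : 0.43923767 : 0.26456734 : 0.05311921
Element Qw pattern (n=1): 0.6184 : 0.3816
Convolve the two distributions (both contribute in 2-u steps):
  M: 0.24307577×0.6184 = 0.150318
  M+2: 0.24307577×0.3816 + 0.43923767×0.6184 = 0.364382
  M+4: 0.43923767×0.3816 + 0.26456734×0.6184 = 0.331222
  M+6: 0.26456734×0.3816 + 0.05311921×0.6184 = 0.133808
  M+8: 0.05311921×0.3816 = 0.020270
Scale to base peak (0.364382) = 100: 41.25 : 100.00 : 90.90 : 36.72 : 5.56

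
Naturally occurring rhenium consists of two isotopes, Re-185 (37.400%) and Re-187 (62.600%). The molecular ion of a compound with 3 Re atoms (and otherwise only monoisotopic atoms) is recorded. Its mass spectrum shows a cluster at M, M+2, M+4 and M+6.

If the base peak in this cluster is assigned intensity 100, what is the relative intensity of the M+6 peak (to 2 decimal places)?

Term probabilities: M 0.0523, M+2 0.2627, M+4 0.4397, M+6 0.2453. Base peak = M+4.
P(M+4) = C(3,2) × 0.37400^1 × 0.62600^2 = 3 × 0.3740 × 0.391876 = 0.439685 (base)
P(M+6) = C(3,3) × 0.37400^0 × 0.62600^3 = 1 × 1.0000 × 0.24531438 = 0.245314
Relative intensity = 0.245314 / 0.439685 × 100 = 55.79

55.79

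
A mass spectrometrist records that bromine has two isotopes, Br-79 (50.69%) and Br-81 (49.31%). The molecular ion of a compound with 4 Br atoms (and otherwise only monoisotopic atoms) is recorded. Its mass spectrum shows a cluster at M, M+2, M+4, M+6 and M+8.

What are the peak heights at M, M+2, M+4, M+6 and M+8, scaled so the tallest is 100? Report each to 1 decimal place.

17.6 : 68.5 : 100.0 : 64.9 : 15.8

The 4 Br atoms are independent, so intensities follow the terms of (0.5069 + 0.4931)^4.
P(M) = 0.5069^4 = 0.066022
P(M+2) = 4 × 0.5069^3 × 0.4931^1 = 0.256899
P(M+4) = 6 × 0.5069^2 × 0.4931^2 = 0.374857
P(M+6) = 4 × 0.5069^1 × 0.4931^3 = 0.243101
P(M+8) = 0.4931^4 = 0.059121
The M+4 peak is largest (0.374857); scaling to 100 gives 17.6 : 68.5 : 100.0 : 64.9 : 15.8.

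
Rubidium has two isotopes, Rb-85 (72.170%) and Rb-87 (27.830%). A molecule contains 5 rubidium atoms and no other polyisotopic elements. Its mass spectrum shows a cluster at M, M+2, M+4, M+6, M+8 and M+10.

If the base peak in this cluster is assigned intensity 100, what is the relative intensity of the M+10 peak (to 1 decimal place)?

Term probabilities: M 0.1958, M+2 0.3775, M+4 0.2911, M+6 0.1123, M+8 0.0216, M+10 0.0017. Base peak = M+2.
P(M+2) = C(5,1) × 0.72170^4 × 0.27830^1 = 5 × 0.27128565 × 0.2783 = 0.377494 (base)
P(M+10) = C(5,5) × 0.72170^0 × 0.27830^5 = 1 × 1.0000 × 0.00166942 = 0.001669
Relative intensity = 0.001669 / 0.377494 × 100 = 0.4

0.4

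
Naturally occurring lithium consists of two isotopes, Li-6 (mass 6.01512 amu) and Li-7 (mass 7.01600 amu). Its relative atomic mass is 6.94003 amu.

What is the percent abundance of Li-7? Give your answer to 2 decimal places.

92.41%

Writing the weighted mean with unknown fraction x of Li-6:
6.01512·x + 7.01600·(1 − x) = 6.94003
(6.01512 − 7.01600)·x = 6.94003 − 7.01600
x = -0.07597 / -1.00088 = 0.07590 → 7.59% Li-6, 92.41% Li-7.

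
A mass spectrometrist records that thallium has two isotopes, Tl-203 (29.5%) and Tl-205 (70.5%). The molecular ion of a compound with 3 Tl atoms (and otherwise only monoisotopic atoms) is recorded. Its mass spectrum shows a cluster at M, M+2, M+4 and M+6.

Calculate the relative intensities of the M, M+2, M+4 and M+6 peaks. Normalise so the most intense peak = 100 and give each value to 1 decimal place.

The 3 Tl atoms are independent, so intensities follow the terms of (0.295 + 0.705)^3.
P(M) = 0.295^3 = 0.025672
P(M+2) = 3 × 0.295^2 × 0.705^1 = 0.184058
P(M+4) = 3 × 0.295^1 × 0.705^2 = 0.439867
P(M+6) = 0.705^3 = 0.350403
The M+4 peak is largest (0.439867); scaling to 100 gives 5.8 : 41.8 : 100.0 : 79.7.

5.8 : 41.8 : 100.0 : 79.7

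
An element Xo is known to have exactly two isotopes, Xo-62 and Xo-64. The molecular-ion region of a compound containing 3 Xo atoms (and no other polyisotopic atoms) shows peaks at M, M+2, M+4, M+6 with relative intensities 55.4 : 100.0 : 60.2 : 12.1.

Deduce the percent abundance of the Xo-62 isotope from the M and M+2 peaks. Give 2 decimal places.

62.43%

Write p for the Xo-62 fraction. I(M+2)/I(M) = [C(3,1)·p^2·(1−p)] / p^3 = 3·(1−p)/p = 100.0/55.4 = 1.8051
(1−p)/p = 1.8051/3 = 0.6017  ⇒  p = 1/(1 + 0.6017) = 0.6243
Xo-62: 62.43%, Xo-64: 37.57%.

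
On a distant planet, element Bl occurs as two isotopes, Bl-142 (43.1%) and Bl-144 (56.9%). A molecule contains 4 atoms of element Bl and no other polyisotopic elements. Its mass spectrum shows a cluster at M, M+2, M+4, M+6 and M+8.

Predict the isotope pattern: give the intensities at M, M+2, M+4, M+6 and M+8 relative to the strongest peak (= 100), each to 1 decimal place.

Expanding (0.431 + 0.569)^4:
P(M) = 0.431^4 = 0.034507
P(M+2) = 4 × 0.431^3 × 0.569^1 = 0.182223
P(M+4) = 6 × 0.431^2 × 0.569^2 = 0.360853
P(M+6) = 4 × 0.431^1 × 0.569^3 = 0.317595
P(M+8) = 0.569^4 = 0.104821
The M+4 peak is largest (0.360853); scaling to 100 gives 9.6 : 50.5 : 100.0 : 88.0 : 29.0.

9.6 : 50.5 : 100.0 : 88.0 : 29.0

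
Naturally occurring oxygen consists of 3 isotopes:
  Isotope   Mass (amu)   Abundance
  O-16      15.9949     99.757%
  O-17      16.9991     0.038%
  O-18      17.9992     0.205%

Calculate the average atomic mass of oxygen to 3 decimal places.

15.999 amu

Weight each isotope mass by its fractional abundance: 0.99757 × 15.9949 + 0.00038 × 16.9991 + 0.00205 × 17.9992
= 15.95603 + 0.00646 + 0.03690 = 15.99939 amu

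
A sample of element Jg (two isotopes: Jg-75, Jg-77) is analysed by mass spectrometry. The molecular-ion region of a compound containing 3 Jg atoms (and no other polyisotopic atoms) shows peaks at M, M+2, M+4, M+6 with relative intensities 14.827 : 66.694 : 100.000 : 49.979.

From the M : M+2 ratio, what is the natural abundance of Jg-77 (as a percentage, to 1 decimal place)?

60.0%

Write p for the Jg-75 fraction. I(M+2)/I(M) = [C(3,1)·p^2·(1−p)] / p^3 = 3·(1−p)/p = 66.694/14.827 = 4.4981
(1−p)/p = 4.4981/3 = 1.4994  ⇒  p = 1/(1 + 1.4994) = 0.4001
Jg-75: 40.0%, Jg-77: 60.0%.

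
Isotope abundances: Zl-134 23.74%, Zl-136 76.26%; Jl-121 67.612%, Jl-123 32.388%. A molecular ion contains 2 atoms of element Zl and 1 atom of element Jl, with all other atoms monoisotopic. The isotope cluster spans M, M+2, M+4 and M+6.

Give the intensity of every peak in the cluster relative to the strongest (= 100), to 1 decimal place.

7.5 : 51.5 : 100.0 : 36.9

Element Zl pattern (n=2): 0.05635876 : 0.36208248 : 0.58155876
Element Jl pattern (n=1): 0.67612 : 0.32388
Convolve the two distributions (both contribute in 2-u steps):
  M: 0.05635876×0.67612 = 0.038105
  M+2: 0.05635876×0.32388 + 0.36208248×0.67612 = 0.263065
  M+4: 0.36208248×0.32388 + 0.58155876×0.67612 = 0.510475
  M+6: 0.58155876×0.32388 = 0.188355
Scale to base peak (0.510475) = 100: 7.5 : 51.5 : 100.0 : 36.9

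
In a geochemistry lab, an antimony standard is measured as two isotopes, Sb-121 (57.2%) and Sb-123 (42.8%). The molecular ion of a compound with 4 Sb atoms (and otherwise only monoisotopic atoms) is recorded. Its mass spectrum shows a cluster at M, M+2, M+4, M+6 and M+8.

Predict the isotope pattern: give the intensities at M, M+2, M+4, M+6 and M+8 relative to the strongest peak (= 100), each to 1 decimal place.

29.8 : 89.1 : 100.0 : 49.9 : 9.3

The 4 Sb atoms are independent, so intensities follow the terms of (0.572 + 0.428)^4.
P(M) = 0.572^4 = 0.107049
P(M+2) = 4 × 0.572^3 × 0.428^1 = 0.320400
P(M+4) = 6 × 0.572^2 × 0.428^2 = 0.359609
P(M+6) = 4 × 0.572^1 × 0.428^3 = 0.179385
P(M+8) = 0.428^4 = 0.033556
The M+4 peak is largest (0.359609); scaling to 100 gives 29.8 : 89.1 : 100.0 : 49.9 : 9.3.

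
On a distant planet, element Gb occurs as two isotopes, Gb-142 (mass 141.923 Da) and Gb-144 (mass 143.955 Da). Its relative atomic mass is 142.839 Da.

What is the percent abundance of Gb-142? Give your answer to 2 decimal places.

54.92%

Writing the weighted mean with unknown fraction x of Gb-142:
141.923·x + 143.955·(1 − x) = 142.839
(141.923 − 143.955)·x = 142.839 − 143.955
x = -1.116 / -2.032 = 0.54921 → 54.92% Gb-142, 45.08% Gb-144.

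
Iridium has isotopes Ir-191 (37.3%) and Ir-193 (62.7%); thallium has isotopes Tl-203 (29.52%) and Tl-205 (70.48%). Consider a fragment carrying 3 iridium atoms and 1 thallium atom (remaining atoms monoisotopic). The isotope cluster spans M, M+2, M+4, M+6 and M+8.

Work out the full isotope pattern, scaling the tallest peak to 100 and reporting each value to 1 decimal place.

4.0 : 29.7 : 82.1 : 100.0 : 45.4

Iridium pattern (n=3): 0.05189512 : 0.26170165 : 0.43991135 : 0.24649188
Thallium pattern (n=1): 0.2952 : 0.7048
Convolve the two distributions (both contribute in 2-u steps):
  M: 0.05189512×0.2952 = 0.015319
  M+2: 0.05189512×0.7048 + 0.26170165×0.2952 = 0.113830
  M+4: 0.26170165×0.7048 + 0.43991135×0.2952 = 0.314309
  M+6: 0.43991135×0.7048 + 0.24649188×0.2952 = 0.382814
  M+8: 0.24649188×0.7048 = 0.173727
Scale to base peak (0.382814) = 100: 4.0 : 29.7 : 82.1 : 100.0 : 45.4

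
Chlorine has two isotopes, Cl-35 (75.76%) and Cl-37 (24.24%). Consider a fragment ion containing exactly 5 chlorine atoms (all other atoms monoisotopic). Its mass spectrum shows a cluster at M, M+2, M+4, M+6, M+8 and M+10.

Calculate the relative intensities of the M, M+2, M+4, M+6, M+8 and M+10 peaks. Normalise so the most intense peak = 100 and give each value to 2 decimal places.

Expanding (0.7576 + 0.2424)^5:
P(M) = 0.7576^5 = 0.249574
P(M+2) = 5 × 0.7576^4 × 0.2424^1 = 0.399266
P(M+4) = 10 × 0.7576^3 × 0.2424^2 = 0.255497
P(M+6) = 10 × 0.7576^2 × 0.2424^3 = 0.081748
P(M+8) = 5 × 0.7576^1 × 0.2424^4 = 0.013078
P(M+10) = 0.2424^5 = 0.000837
The M+2 peak is largest (0.399266); scaling to 100 gives 62.51 : 100.00 : 63.99 : 20.47 : 3.28 : 0.21.

62.51 : 100.00 : 63.99 : 20.47 : 3.28 : 0.21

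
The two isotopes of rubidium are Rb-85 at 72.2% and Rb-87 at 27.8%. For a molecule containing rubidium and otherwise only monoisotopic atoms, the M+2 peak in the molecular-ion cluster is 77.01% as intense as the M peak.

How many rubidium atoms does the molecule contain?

2

The M+2/M ratio from n Rb atoms is n · q/p = n · 0.278/0.722.
n = 0.7701 × 0.722/0.278 = 2.00 ≈ 2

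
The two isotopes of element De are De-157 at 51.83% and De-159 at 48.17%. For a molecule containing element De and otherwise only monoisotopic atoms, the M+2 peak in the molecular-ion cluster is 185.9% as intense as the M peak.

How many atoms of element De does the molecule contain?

The M+2/M ratio from n De atoms is n · q/p = n · 0.4817/0.5183.
n = 1.859 × 0.5183/0.4817 = 2.00 ≈ 2

2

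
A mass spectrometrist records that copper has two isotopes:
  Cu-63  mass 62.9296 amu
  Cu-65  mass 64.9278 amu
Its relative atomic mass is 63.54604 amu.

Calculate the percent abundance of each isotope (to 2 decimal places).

Cu-63: 69.15%, Cu-65: 30.85%

Let x be the fractional abundance of Cu-63; then Cu-65 has abundance 1 − x.
62.9296·x + 64.9278·(1 − x) = 63.54604
(62.9296 − 64.9278)·x = 63.54604 − 64.9278
x = -1.38176 / -1.9982 = 0.69150 → 69.15% Cu-63, 30.85% Cu-65.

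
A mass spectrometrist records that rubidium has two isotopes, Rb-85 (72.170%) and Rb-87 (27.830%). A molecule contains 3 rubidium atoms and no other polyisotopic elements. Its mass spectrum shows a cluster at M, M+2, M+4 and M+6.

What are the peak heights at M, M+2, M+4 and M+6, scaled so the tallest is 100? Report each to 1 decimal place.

86.4 : 100.0 : 38.6 : 5.0

Each Rb atom is independently Rb-85 (p = 0.72170) or Rb-87 (q = 0.27830); the cluster is the binomial expansion (p + q)^3.
P(M) = 0.72170^3 = 0.375898
P(M+2) = 3 × 0.72170^2 × 0.27830^1 = 0.434858
P(M+4) = 3 × 0.72170^1 × 0.27830^2 = 0.167689
P(M+6) = 0.27830^3 = 0.021555
The M+2 peak is largest (0.434858); scaling to 100 gives 86.4 : 100.0 : 38.6 : 5.0.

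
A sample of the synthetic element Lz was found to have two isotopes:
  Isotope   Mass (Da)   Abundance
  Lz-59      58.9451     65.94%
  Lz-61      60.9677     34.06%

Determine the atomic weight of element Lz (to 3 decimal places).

59.634 Da

Ar = Σ fᵢ·mᵢ = 0.6594 × 58.9451 + 0.3406 × 60.9677
= 38.86840 + 20.76560 = 59.63400 Da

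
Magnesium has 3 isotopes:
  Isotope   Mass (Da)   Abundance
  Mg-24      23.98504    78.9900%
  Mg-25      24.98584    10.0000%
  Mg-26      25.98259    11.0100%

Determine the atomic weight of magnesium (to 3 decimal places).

24.305 Da

Average mass = Σ (abundance × isotope mass) = 0.789900 × 23.98504 + 0.100000 × 24.98584 + 0.110100 × 25.98259
= 18.945783 + 2.498584 + 2.860683 = 24.305050 Da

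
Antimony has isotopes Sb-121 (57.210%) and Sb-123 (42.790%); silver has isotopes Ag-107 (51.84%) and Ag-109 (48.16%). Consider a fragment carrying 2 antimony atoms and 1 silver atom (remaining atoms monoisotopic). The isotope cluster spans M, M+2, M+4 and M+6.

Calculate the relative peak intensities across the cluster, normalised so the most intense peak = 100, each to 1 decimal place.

Antimony pattern (n=2): 0.32729841 : 0.48960318 : 0.18309841
Silver pattern (n=1): 0.5184 : 0.4816
Convolve the two distributions (both contribute in 2-u steps):
  M: 0.32729841×0.5184 = 0.169671
  M+2: 0.32729841×0.4816 + 0.48960318×0.5184 = 0.411437
  M+4: 0.48960318×0.4816 + 0.18309841×0.5184 = 0.330711
  M+6: 0.18309841×0.4816 = 0.088180
Scale to base peak (0.411437) = 100: 41.2 : 100.0 : 80.4 : 21.4

41.2 : 100.0 : 80.4 : 21.4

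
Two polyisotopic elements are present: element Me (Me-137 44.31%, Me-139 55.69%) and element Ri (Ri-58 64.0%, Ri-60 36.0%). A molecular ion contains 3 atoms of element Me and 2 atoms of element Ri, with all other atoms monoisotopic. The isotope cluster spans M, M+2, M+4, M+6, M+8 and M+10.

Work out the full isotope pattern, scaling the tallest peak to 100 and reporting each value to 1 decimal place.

10.8 : 52.7 : 100.0 : 91.5 : 40.2 : 6.8

Element Me pattern (n=3): 0.08699719 : 0.32802125 : 0.41226592 : 0.17271564
Element Ri pattern (n=2): 0.4096 : 0.4608 : 0.1296
Convolve the two distributions (both contribute in 2-u steps):
  M: 0.08699719×0.4096 = 0.035634
  M+2: 0.08699719×0.4608 + 0.32802125×0.4096 = 0.174446
  M+4: 0.08699719×0.1296 + 0.32802125×0.4608 + 0.41226592×0.4096 = 0.331291
  M+6: 0.32802125×0.1296 + 0.41226592×0.4608 + 0.17271564×0.4096 = 0.303228
  M+8: 0.41226592×0.1296 + 0.17271564×0.4608 = 0.133017
  M+10: 0.17271564×0.1296 = 0.022384
Scale to base peak (0.331291) = 100: 10.8 : 52.7 : 100.0 : 91.5 : 40.2 : 6.8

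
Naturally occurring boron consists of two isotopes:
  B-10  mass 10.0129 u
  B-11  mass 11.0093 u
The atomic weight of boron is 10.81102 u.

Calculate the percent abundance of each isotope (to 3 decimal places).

Writing the weighted mean with unknown fraction x of B-10:
10.0129·x + 11.0093·(1 − x) = 10.81102
(10.0129 − 11.0093)·x = 10.81102 − 11.0093
x = -0.19828 / -0.9964 = 0.19900 → 19.900% B-10, 80.100% B-11.

B-10: 19.900%, B-11: 80.100%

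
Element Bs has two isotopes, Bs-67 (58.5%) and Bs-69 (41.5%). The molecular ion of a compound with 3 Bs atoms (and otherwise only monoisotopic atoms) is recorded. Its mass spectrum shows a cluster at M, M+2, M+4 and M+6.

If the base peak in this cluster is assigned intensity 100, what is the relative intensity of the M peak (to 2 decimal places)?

Binomial terms of (0.585 + 0.415)^3: M 0.2002, M+2 0.4261, M+4 0.3023, M+6 0.0715 → M+2 is the base peak.
P(M+2) = C(3,1) × 0.585^2 × 0.415^1 = 3 × 0.342225 × 0.4150 = 0.426070 (base)
P(M) = C(3,0) × 0.585^3 × 0.415^0 = 1 × 0.20020162 × 1.0000 = 0.200202
Relative intensity = 0.200202 / 0.426070 × 100 = 46.99

46.99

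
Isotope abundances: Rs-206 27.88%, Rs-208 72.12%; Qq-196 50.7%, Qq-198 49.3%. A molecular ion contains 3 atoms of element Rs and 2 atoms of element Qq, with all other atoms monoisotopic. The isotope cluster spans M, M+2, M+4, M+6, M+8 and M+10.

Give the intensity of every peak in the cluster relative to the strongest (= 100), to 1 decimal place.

Element Rs pattern (n=3): 0.02167097 : 0.16817542 : 0.43503626 : 0.37511735
Element Qq pattern (n=2): 0.257049 : 0.499902 : 0.243049
Convolve the two distributions (both contribute in 2-u steps):
  M: 0.02167097×0.257049 = 0.005571
  M+2: 0.02167097×0.499902 + 0.16817542×0.257049 = 0.054063
  M+4: 0.02167097×0.243049 + 0.16817542×0.499902 + 0.43503626×0.257049 = 0.201164
  M+6: 0.16817542×0.243049 + 0.43503626×0.499902 + 0.37511735×0.257049 = 0.354774
  M+8: 0.43503626×0.243049 + 0.37511735×0.499902 = 0.293257
  M+10: 0.37511735×0.243049 = 0.091172
Scale to base peak (0.354774) = 100: 1.6 : 15.2 : 56.7 : 100.0 : 82.7 : 25.7

1.6 : 15.2 : 56.7 : 100.0 : 82.7 : 25.7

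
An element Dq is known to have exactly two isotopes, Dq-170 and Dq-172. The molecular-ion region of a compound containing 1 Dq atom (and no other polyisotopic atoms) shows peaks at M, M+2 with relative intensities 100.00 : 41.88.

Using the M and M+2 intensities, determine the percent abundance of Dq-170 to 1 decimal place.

Write p for the Dq-170 fraction. I(M+2)/I(M) = [C(1,1)·p^0·(1−p)] / p^1 = 1·(1−p)/p = 41.88/100.00 = 0.4188
(1−p)/p = 0.4188/1 = 0.4188  ⇒  p = 1/(1 + 0.4188) = 0.7048
Dq-170: 70.5%, Dq-172: 29.5%.

70.5%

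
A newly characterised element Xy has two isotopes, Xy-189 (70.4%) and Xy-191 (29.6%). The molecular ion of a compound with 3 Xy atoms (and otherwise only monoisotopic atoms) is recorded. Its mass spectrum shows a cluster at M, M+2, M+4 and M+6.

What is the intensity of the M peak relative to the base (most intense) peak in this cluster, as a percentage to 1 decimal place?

79.3%

Binomial terms of (0.704 + 0.296)^3: M 0.3489, M+2 0.4401, M+4 0.1850, M+6 0.0259 → M+2 is the base peak.
P(M+2) = C(3,1) × 0.704^2 × 0.296^1 = 3 × 0.495616 × 0.2960 = 0.440107 (base)
P(M) = C(3,0) × 0.704^3 × 0.296^0 = 1 × 0.34891366 × 1.0000 = 0.348914
Relative intensity = 0.348914 / 0.440107 × 100 = 79.3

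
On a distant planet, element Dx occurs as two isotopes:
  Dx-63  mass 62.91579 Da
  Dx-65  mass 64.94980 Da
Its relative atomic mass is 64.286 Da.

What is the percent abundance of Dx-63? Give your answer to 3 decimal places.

32.635%

Writing the weighted mean with unknown fraction x of Dx-63:
62.91579·x + 64.94980·(1 − x) = 64.286
(62.91579 − 64.94980)·x = 64.286 − 64.94980
x = -0.66380 / -2.03401 = 0.32635 → 32.635% Dx-63, 67.365% Dx-65.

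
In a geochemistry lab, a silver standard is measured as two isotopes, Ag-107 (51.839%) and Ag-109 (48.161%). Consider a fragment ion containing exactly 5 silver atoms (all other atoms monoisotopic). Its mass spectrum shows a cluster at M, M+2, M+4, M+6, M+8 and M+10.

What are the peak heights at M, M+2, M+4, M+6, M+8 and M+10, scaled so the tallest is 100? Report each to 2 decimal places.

11.59 : 53.82 : 100.00 : 92.90 : 43.16 : 8.02

The 5 Ag atoms are independent, so intensities follow the terms of (0.51839 + 0.48161)^5.
P(M) = 0.51839^5 = 0.037435
P(M+2) = 5 × 0.51839^4 × 0.48161^1 = 0.173897
P(M+4) = 10 × 0.51839^3 × 0.48161^2 = 0.323118
P(M+6) = 10 × 0.51839^2 × 0.48161^3 = 0.300192
P(M+8) = 5 × 0.51839^1 × 0.48161^4 = 0.139447
P(M+10) = 0.48161^5 = 0.025911
The M+4 peak is largest (0.323118); scaling to 100 gives 11.59 : 53.82 : 100.00 : 92.90 : 43.16 : 8.02.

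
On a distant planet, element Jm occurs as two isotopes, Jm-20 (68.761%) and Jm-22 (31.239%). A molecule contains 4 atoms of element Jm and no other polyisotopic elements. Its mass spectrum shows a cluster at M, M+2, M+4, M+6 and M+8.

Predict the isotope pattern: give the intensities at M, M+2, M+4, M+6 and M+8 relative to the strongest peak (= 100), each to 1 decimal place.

55.0 : 100.0 : 68.1 : 20.6 : 2.3

Expanding (0.68761 + 0.31239)^4:
P(M) = 0.68761^4 = 0.223547
P(M+2) = 4 × 0.68761^3 × 0.31239^1 = 0.406241
P(M+4) = 6 × 0.68761^2 × 0.31239^2 = 0.276841
P(M+6) = 4 × 0.68761^1 × 0.31239^3 = 0.083848
P(M+8) = 0.31239^4 = 0.009523
The M+2 peak is largest (0.406241); scaling to 100 gives 55.0 : 100.0 : 68.1 : 20.6 : 2.3.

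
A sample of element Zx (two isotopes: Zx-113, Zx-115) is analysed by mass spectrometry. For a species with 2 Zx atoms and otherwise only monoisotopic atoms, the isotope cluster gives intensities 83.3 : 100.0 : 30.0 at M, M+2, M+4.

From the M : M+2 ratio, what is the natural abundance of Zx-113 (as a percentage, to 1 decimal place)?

62.5%

Let p = fractional abundance of Zx-113. I(M+2)/I(M) = [C(2,1)·p^1·(1−p)] / p^2 = 2·(1−p)/p = 100.0/83.3 = 1.2005
(1−p)/p = 1.2005/2 = 0.6002  ⇒  p = 1/(1 + 0.6002) = 0.6249
Zx-113: 62.5%, Zx-115: 37.5%.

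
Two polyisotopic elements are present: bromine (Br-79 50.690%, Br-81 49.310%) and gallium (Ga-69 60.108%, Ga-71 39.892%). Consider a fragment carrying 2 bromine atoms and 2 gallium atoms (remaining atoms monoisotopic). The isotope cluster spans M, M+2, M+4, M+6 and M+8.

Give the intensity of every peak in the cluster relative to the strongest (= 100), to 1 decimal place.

Bromine pattern (n=2): 0.25694761 : 0.49990478 : 0.24314761
Gallium pattern (n=2): 0.36129717 : 0.47956567 : 0.15913717
Convolve the two distributions (both contribute in 2-u steps):
  M: 0.25694761×0.36129717 = 0.092834
  M+2: 0.25694761×0.47956567 + 0.49990478×0.36129717 = 0.303837
  M+4: 0.25694761×0.15913717 + 0.49990478×0.47956567 + 0.24314761×0.36129717 = 0.368476
  M+6: 0.49990478×0.15913717 + 0.24314761×0.47956567 = 0.196159
  M+8: 0.24314761×0.15913717 = 0.038694
Scale to base peak (0.368476) = 100: 25.2 : 82.5 : 100.0 : 53.2 : 10.5

25.2 : 82.5 : 100.0 : 53.2 : 10.5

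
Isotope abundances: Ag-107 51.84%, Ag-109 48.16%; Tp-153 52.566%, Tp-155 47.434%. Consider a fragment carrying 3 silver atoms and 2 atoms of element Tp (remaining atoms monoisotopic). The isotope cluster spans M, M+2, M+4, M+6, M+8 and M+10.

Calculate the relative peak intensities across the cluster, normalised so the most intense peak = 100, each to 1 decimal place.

11.9 : 54.4 : 100.0 : 91.8 : 42.2 : 7.7

Silver pattern (n=3): 0.13931407 : 0.38827347 : 0.36071085 : 0.11170161
Element Tp pattern (n=2): 0.27631844 : 0.49868313 : 0.22499844
Convolve the two distributions (both contribute in 2-u steps):
  M: 0.13931407×0.27631844 = 0.038495
  M+2: 0.13931407×0.49868313 + 0.38827347×0.27631844 = 0.176761
  M+4: 0.13931407×0.22499844 + 0.38827347×0.49868313 + 0.36071085×0.27631844 = 0.324642
  M+6: 0.38827347×0.22499844 + 0.36071085×0.49868313 + 0.11170161×0.27631844 = 0.298107
  M+8: 0.36071085×0.22499844 + 0.11170161×0.49868313 = 0.136863
  M+10: 0.11170161×0.22499844 = 0.025133
Scale to base peak (0.324642) = 100: 11.9 : 54.4 : 100.0 : 91.8 : 42.2 : 7.7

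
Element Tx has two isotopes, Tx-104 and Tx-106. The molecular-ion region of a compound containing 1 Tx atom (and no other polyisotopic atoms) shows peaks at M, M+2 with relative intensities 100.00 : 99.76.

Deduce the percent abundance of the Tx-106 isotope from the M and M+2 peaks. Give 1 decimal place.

Let p = fractional abundance of Tx-104. I(M+2)/I(M) = [C(1,1)·p^0·(1−p)] / p^1 = 1·(1−p)/p = 99.76/100.00 = 0.9976
(1−p)/p = 0.9976/1 = 0.9976  ⇒  p = 1/(1 + 0.9976) = 0.5006
Tx-104: 50.1%, Tx-106: 49.9%.

49.9%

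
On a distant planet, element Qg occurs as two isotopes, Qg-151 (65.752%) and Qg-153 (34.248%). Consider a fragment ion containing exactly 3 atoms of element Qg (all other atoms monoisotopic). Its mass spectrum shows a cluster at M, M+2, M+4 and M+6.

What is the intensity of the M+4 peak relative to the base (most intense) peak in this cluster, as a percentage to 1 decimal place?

(0.65752 + 0.34248)^3 gives M 0.2843, M+2 0.4442, M+4 0.2314, M+6 0.0402; the largest is M+2.
P(M+2) = C(3,1) × 0.65752^2 × 0.34248^1 = 3 × 0.43233255 × 0.34248 = 0.444196 (base)
P(M+4) = C(3,2) × 0.65752^1 × 0.34248^2 = 3 × 0.65752 × 0.11729255 = 0.231367
Relative intensity = 0.231367 / 0.444196 × 100 = 52.1

52.1%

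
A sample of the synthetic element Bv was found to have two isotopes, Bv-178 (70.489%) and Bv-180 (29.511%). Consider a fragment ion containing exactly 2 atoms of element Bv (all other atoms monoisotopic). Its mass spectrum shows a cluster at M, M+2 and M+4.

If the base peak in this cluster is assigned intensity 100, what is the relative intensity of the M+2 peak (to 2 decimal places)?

Binomial terms of (0.70489 + 0.29511)^2: M 0.4969, M+2 0.4160, M+4 0.0871 → M is the base peak.
P(M) = C(2,0) × 0.70489^2 × 0.29511^0 = 1 × 0.49686991 × 1.0000 = 0.496870 (base)
P(M+2) = C(2,1) × 0.70489^1 × 0.29511^1 = 2 × 0.70489 × 0.29511 = 0.416040
Relative intensity = 0.416040 / 0.496870 × 100 = 83.73

83.73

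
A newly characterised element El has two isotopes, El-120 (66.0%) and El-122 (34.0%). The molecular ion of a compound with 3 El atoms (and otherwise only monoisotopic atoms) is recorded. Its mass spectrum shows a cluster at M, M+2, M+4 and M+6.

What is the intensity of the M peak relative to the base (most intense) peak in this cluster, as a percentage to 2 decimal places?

Binomial terms of (0.660 + 0.340)^3: M 0.2875, M+2 0.4443, M+4 0.2289, M+6 0.0393 → M+2 is the base peak.
P(M+2) = C(3,1) × 0.660^2 × 0.340^1 = 3 × 0.4356 × 0.3400 = 0.444312 (base)
P(M) = C(3,0) × 0.660^3 × 0.340^0 = 1 × 0.287496 × 1.0000 = 0.287496
Relative intensity = 0.287496 / 0.444312 × 100 = 64.71

64.71%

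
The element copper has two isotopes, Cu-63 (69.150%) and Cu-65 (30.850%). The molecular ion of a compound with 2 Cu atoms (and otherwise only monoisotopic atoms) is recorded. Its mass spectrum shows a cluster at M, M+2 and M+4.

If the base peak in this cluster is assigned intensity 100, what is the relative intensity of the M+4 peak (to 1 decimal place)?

Binomial terms of (0.69150 + 0.30850)^2: M 0.4782, M+2 0.4267, M+4 0.0952 → M is the base peak.
P(M) = C(2,0) × 0.69150^2 × 0.30850^0 = 1 × 0.47817225 × 1.0000 = 0.478172 (base)
P(M+4) = C(2,2) × 0.69150^0 × 0.30850^2 = 1 × 1.0000 × 0.09517225 = 0.095172
Relative intensity = 0.095172 / 0.478172 × 100 = 19.9

19.9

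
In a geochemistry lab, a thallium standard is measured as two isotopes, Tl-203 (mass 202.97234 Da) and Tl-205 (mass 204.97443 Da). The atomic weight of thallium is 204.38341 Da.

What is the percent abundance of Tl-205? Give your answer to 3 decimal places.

70.480%

Writing the weighted mean with unknown fraction x of Tl-203:
202.97234·x + 204.97443·(1 − x) = 204.38341
(202.97234 − 204.97443)·x = 204.38341 − 204.97443
x = -0.59102 / -2.00209 = 0.29520 → 29.520% Tl-203, 70.480% Tl-205.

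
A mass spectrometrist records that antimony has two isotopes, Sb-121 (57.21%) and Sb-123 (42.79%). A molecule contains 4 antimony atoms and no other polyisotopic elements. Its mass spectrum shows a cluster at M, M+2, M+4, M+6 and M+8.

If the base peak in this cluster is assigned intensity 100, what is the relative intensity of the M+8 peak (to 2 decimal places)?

(0.5721 + 0.4279)^4 gives M 0.1071, M+2 0.3205, M+4 0.3596, M+6 0.1793, M+8 0.0335; the largest is M+4.
P(M+4) = C(4,2) × 0.5721^2 × 0.4279^2 = 6 × 0.32729841 × 0.18309841 = 0.359567 (base)
P(M+8) = C(4,4) × 0.5721^0 × 0.4279^4 = 1 × 1.0000 × 0.03352503 = 0.033525
Relative intensity = 0.033525 / 0.359567 × 100 = 9.32

9.32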